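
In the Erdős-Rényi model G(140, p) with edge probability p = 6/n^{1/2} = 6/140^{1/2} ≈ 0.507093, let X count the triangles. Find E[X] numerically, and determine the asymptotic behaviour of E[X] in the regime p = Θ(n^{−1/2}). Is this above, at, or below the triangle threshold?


Number of potential triangles: C(140, 3) = 447580.
Each occurs with probability p³ ≈ (0.507093)³ ≈ 1.30395228e-01.
By linearity: E[X] = C(140, 3)·p³ ≈ 447580 · 1.30395228e-01 ≈ 58362.296091.
Since α = 1/2 < 1, p = c/n^{1/2} ≫ 1/n is above the triangle threshold p ~ 1/n. Asymptotically E[X] ~ (c³/6)·n^{3(1−α)} = (6³/6)·n^{1.5} → ∞; triangles are abundant w.h.p.

E[X] ≈ 58362.296091; in regime p = Θ(1/n^{1/2}) E[X] diverges (above the triangle threshold p ~ 1/n).


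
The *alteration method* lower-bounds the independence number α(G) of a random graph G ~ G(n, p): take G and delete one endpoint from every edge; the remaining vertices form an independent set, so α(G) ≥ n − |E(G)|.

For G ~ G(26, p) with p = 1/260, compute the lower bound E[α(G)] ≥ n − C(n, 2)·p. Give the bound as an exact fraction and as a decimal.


E[|E(G)|] = C(26, 2)·p = 325 · (1/260) = 5/4.
E[α(G)] ≥ n − E[|E(G)|] = 26 − 5/4 = 99/4.
Numerically: ≈ 24.7500.
(This is only a lower bound; the true E[α(G)] may be larger.)

E[α(G)] ≥ 99/4 ≈ 24.7500.


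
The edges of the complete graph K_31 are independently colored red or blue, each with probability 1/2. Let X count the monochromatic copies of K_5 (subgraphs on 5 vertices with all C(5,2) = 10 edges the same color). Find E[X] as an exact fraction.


Let X = Σ_S X_S over the C(31, 5) = 169911 subsets S of size 5, where X_S = 1 if the K_5 on S is monochromatic.
For a fixed S, the K_5 on S has C(5, 2) = 10 edges. P[all 10 edges red] = (1/2)^10, and likewise for blue, so P[monochromatic] = 2·(1/2)^10 = 2^{1 − 10} = 1/512.
By linearity: E[X] = C(31, 5) · 2^{1 − 10} = 169911 · 1/512 = 169911/512.
Numerically: E[X] ≈ 331.857.

E[X] = C(31,5)·2^(1−C(5,2)) = 169911/512 ≈ 331.857.


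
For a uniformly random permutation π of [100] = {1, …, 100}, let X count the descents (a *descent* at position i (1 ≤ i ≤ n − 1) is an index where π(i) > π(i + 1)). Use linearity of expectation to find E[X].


Write X = Σ X_I over i = 1, …, 99, with X_I the indicator of one descent.
There are 99 indicators.
For each fixed i, the pair (π(i), π(i+1)) is a uniformly random ordered pair of distinct values from {1, …, 100}; by symmetry P[π(i) > π(i+1)] = 1/2.
By linearity: E[X] = 99 · (1/2) = (100 − 1) · (1/2) = 99/2 ≈ 49.5000.

E[X] = 99/2 = 49.5000.


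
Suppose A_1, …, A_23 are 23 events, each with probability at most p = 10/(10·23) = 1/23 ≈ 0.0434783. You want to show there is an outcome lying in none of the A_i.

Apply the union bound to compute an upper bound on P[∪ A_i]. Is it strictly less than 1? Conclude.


Union bound: P[∪_{i=1}^{23} A_i] ≤ Σ_i P[A_i] ≤ 23·p = 23·(1/23) = 1.
Numerically: 1 ≈ 1.0000000.
Is 1 < 1? NO.
Since the bound 1 is ≥ 1, the union bound is uninformative here; it does NOT by itself certify existence.

23·p = 1 ≈ 1.0000000; existence NOT certified by the union bound.


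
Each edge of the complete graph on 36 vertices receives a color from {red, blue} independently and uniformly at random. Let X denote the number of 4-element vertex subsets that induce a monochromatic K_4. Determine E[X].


Let X = Σ_S X_S over the C(36, 4) = 58905 subsets S of size 4, where X_S = 1 if the K_4 on S is monochromatic.
For a fixed S, the K_4 on S has C(4, 2) = 6 edges. P[all 6 edges red] = (1/2)^6, and likewise for blue, so P[monochromatic] = 2·(1/2)^6 = 2^{1 − 6} = 1/32.
By linearity of expectation: E[X] = C(36, 4) · 2^{1 − 6} = 58905 · 1/32 = 58905/32.
Numerically: E[X] ≈ 1840.781250.

E[X] = C(36,4)·2^(1−C(4,2)) = 58905/32 ≈ 1840.781250.


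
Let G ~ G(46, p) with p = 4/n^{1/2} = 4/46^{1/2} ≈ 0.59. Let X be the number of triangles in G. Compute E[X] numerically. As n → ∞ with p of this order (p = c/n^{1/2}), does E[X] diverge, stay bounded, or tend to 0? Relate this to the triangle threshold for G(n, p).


Number of potential triangles: C(46, 3) = 15180.
Each occurs with probability p³ ≈ (0.59)³ ≈ 2.05137e-01.
By linearity: E[X] = C(46, 3)·p³ ≈ 15180 · 2.05137e-01 ≈ 3113.974.
Since α = 1/2 < 1, p = c/n^{1/2} ≫ 1/n is above the triangle threshold p ~ 1/n. Asymptotically E[X] ~ (c³/6)·n^{3(1−α)} = (4³/6)·n^{1.5} → ∞; triangles are abundant w.h.p.

E[X] ≈ 3113.974; in regime p = Θ(1/n^{1/2}) E[X] diverges (above the triangle threshold p ~ 1/n).


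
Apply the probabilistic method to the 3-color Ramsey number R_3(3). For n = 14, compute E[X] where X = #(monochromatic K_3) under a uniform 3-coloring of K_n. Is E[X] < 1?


E[X] = C(14, 3) · 3^{1 − 3} = 364 · 3^{−2} = 364/9.
As a reduced fraction: E[X] = 364/9 ≈ 40.4444444.
Is E[X] < 1? NO.
Since E[X] ≥ 1, the first-moment bound is inconclusive at n = 14; it does NOT by itself certify R_3(3) > 14.

E[X] = 364/9 ≈ 40.4444444; E[X] ≥ 1; first-moment method inconclusive here.


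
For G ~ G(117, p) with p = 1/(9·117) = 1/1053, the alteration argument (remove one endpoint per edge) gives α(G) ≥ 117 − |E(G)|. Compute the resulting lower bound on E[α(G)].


E[|E(G)|] = C(117, 2)·p = 6786 · (1/1053) = 58/9.
E[α(G)] ≥ n − E[|E(G)|] = 117 − 58/9 = 995/9.
Numerically: ≈ 110.555556.
(This is only a lower bound; the true E[α(G)] may be larger.)

E[α(G)] ≥ 995/9 ≈ 110.555556.


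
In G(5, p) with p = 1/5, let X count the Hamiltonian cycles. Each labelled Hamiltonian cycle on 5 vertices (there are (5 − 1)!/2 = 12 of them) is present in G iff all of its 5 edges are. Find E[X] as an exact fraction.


K_5 has (5 − 1)!/2 = 12 labelled Hamiltonian cycles.
For each such Hamiltonian cycle H, let X_H = 1 if all 5 edges of H are present in G. Then P[X_H = 1] = p^{5} = (1/5)^{5} = 1/3125.
By linearity of expectation: E[X] = Σ_H E[X_H] = 12 · p^{5} = 12 · 1/3125 = 12/3125.
Numerically: E[X] ≈ 0.00384.

E[X] = 12 · (1/5)^{5} = 12/3125 ≈ 0.00384.


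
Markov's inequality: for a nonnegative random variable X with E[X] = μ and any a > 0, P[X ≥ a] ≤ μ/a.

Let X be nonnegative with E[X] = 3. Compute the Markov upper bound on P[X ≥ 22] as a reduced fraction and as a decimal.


μ = E[X] = 3, a = 22.
Markov: P[X ≥ 22] ≤ μ/a = (3)/22 = 3/22.
Numerically: ≈ 0.136.
(Since a = 22 > μ = 3.000, the bound 3/22 is < 1 and informative.)

P[X ≥ 22] ≤ 3/22 ≈ 0.136.


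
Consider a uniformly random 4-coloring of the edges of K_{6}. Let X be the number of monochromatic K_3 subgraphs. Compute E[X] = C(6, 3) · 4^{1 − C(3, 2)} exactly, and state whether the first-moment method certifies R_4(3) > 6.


E[X] = C(6, 3) · 4^{1 − 3} = 20 · 4^{−2} = 20/16.
As a reduced fraction: E[X] = 5/4 ≈ 1.2500.
Is E[X] < 1? NO.
Since E[X] ≥ 1, the first-moment bound is inconclusive at n = 6; it does NOT by itself certify R_4(3) > 6.

E[X] = 5/4 ≈ 1.2500; E[X] ≥ 1; first-moment method inconclusive here.


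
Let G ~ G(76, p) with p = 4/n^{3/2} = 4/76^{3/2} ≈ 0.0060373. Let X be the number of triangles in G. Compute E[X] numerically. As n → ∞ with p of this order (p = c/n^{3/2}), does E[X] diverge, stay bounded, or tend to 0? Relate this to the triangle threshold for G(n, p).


Number of potential triangles: C(76, 3) = 70300.
Each occurs with probability p³ ≈ (0.0060373)³ ≈ 2.2004870e-07.
By linearity: E[X] = C(76, 3)·p³ ≈ 70300 · 2.2004870e-07 ≈ 0.01547.
Since α = 3/2 > 1, p = c/n^{3/2} = o(1/n) is below the triangle threshold p ~ 1/n. Asymptotically E[X] ~ (c³/6)·n^{3(1−α)} = (4³/6)·n^{-1.5} → 0, so by Markov's inequality G has no triangles w.h.p.

E[X] ≈ 0.01547; in regime p = Θ(1/n^{3/2}) E[X] tends to 0 (below the triangle threshold p ~ 1/n).


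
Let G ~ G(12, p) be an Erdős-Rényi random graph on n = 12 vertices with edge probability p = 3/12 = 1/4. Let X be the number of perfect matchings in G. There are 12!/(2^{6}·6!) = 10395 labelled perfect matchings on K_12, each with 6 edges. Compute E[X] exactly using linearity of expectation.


K_12 has 12!/(2^{6}·6!) = 10395 labelled perfect matchings.
For each such perfect matching H, let X_H = 1 if all 6 edges of H are present in G. Then P[X_H = 1] = p^{6} = (1/4)^{6} = 1/4096.
By linearity of expectation: E[X] = Σ_H E[X_H] = 10395 · p^{6} = 10395 · 1/4096 = 10395/4096.
Numerically: E[X] ≈ 2.53784.

E[X] = 10395 · (1/4)^{6} = 10395/4096 ≈ 2.53784.


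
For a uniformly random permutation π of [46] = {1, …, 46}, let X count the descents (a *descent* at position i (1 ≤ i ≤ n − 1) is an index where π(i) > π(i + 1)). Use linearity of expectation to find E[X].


Write X = Σ X_I over i = 1, …, 45, with X_I the indicator of one descent.
There are 45 indicators.
For each fixed i, the pair (π(i), π(i+1)) is a uniformly random ordered pair of distinct values from {1, …, 46}; by symmetry P[π(i) > π(i+1)] = 1/2.
By linearity: E[X] = 45 · (1/2) = (46 − 1) · (1/2) = 45/2 ≈ 22.500000.

E[X] = 45/2 = 22.500000.


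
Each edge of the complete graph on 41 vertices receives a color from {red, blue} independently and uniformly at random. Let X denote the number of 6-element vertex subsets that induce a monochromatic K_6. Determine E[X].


Let X = Σ_S X_S over the C(41, 6) = 4496388 subsets S of size 6, where X_S = 1 if the K_6 on S is monochromatic.
For a fixed S, the K_6 on S has C(6, 2) = 15 edges. P[all 15 edges red] = (1/2)^15, and likewise for blue, so P[monochromatic] = 2·(1/2)^15 = 2^{1 − 15} = 1/16384.
Summing: E[X] = C(41, 6) · 2^{1 − 15} = 4496388 · 1/16384 = 1124097/4096.
Numerically: E[X] ≈ 274.438.

E[X] = C(41,6)·2^(1−C(6,2)) = 1124097/4096 ≈ 274.438.


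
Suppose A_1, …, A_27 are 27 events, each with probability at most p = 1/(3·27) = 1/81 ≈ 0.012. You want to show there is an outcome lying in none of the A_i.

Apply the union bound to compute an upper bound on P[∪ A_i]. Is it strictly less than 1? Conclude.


Union bound: P[∪_{i=1}^{27} A_i] ≤ Σ_i P[A_i] ≤ 27·p = 27·(1/81) = 1/3.
Numerically: 1/3 ≈ 0.333.
Is 1/3 < 1? YES.
Since P[∪ A_i] ≤ 1/3 < 1, the complement has P[∩ A_i^c] ≥ 1 − 1/3 = 2/3 > 0, so some outcome avoids every A_i.

27·p = 1/3 ≈ 0.333; existence CERTIFIED by the union bound.


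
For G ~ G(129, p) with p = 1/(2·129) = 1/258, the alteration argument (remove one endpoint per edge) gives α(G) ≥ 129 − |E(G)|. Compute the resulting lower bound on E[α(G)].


E[|E(G)|] = C(129, 2)·p = 8256 · (1/258) = 32.
E[α(G)] ≥ n − E[|E(G)|] = 129 − 32 = 97.
Numerically: ≈ 97.00000.
(This is only a lower bound; the true E[α(G)] may be larger.)

E[α(G)] ≥ 97 ≈ 97.00000.


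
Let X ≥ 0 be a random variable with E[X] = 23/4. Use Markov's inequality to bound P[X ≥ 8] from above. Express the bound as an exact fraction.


μ = E[X] = 23/4, a = 8.
Markov: P[X ≥ 8] ≤ μ/a = (23/4)/8 = 23/32.
Numerically: ≈ 0.719.
(Since a = 8 > μ = 5.750, the bound 23/32 is < 1 and informative.)

P[X ≥ 8] ≤ 23/32 ≈ 0.719.


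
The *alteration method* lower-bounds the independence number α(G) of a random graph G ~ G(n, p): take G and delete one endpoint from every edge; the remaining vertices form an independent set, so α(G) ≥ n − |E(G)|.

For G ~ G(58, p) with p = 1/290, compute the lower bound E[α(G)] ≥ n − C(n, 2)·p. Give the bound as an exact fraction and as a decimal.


E[|E(G)|] = C(58, 2)·p = 1653 · (1/290) = 57/10.
E[α(G)] ≥ n − E[|E(G)|] = 58 − 57/10 = 523/10.
Numerically: ≈ 52.300000.
(This is only a lower bound; the true E[α(G)] may be larger.)

E[α(G)] ≥ 523/10 ≈ 52.300000.


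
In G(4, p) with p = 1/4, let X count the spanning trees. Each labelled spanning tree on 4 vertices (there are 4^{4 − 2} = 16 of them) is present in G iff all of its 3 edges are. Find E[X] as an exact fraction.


K_4 has 4^{4 − 2} = 16 labelled spanning trees.
For each such spanning tree H, let X_H = 1 if all 3 edges of H are present in G. Then P[X_H = 1] = p^{3} = (1/4)^{3} = 1/64.
Summing the indicators: E[X] = Σ_H E[X_H] = 16 · p^{3} = 16 · 1/64 = 1/4.
Numerically: E[X] ≈ 0.25.

E[X] = 16 · (1/4)^{3} = 1/4 ≈ 0.25.


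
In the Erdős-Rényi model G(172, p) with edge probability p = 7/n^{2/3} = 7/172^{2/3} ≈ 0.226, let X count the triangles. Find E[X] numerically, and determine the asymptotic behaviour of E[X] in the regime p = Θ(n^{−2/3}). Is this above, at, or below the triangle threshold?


Number of potential triangles: C(172, 3) = 833340.
Each occurs with probability p³ ≈ (0.226)³ ≈ 1.15941e-02.
By linearity: E[X] = C(172, 3)·p³ ≈ 833340 · 1.15941e-02 ≈ 9661.831.
Since α = 2/3 < 1, p = c/n^{2/3} ≫ 1/n is above the triangle threshold p ~ 1/n. Asymptotically E[X] ~ (c³/6)·n^{3(1−α)} = (7³/6)·n^{1} → ∞; triangles are abundant w.h.p.

E[X] ≈ 9661.831; in regime p = Θ(1/n^{2/3}) E[X] diverges (above the triangle threshold p ~ 1/n).


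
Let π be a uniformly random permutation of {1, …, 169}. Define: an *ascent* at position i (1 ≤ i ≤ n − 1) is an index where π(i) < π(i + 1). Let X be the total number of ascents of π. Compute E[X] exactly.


Write X = Σ X_I over i = 1, …, 168, with X_I the indicator of one ascent.
There are 168 indicators.
For each fixed i, the pair (π(i), π(i+1)) is a uniformly random ordered pair of distinct values from {1, …, 169}; by symmetry P[π(i) < π(i+1)] = 1/2.
By linearity: E[X] = 168 · (1/2) = (169 − 1) · (1/2) = 84 ≈ 84.00000.

E[X] = 84 = 84.00000.


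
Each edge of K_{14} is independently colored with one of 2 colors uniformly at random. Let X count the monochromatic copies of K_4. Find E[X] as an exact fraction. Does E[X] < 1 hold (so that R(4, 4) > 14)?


E[X] = C(14, 4) · 2^{1 − 6} = 1001 · 2^{−5} = 1001/32.
As a reduced fraction: E[X] = 1001/32 ≈ 31.2812500.
Is E[X] < 1? NO.
Since E[X] ≥ 1, the first-moment bound is inconclusive at n = 14; it does NOT by itself certify R(4, 4) > 14.

E[X] = 1001/32 ≈ 31.2812500; E[X] ≥ 1; first-moment method inconclusive here.


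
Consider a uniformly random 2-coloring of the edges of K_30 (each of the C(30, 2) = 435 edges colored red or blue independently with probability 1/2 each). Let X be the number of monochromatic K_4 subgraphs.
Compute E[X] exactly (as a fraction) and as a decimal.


Let X = Σ_S X_S over the C(30, 4) = 27405 subsets S of size 4, where X_S = 1 if the K_4 on S is monochromatic.
For a fixed S, the K_4 on S has C(4, 2) = 6 edges. P[all 6 edges red] = (1/2)^6, and likewise for blue, so P[monochromatic] = 2·(1/2)^6 = 2^{1 − 6} = 1/32.
By linearity of expectation: E[X] = C(30, 4) · 2^{1 − 6} = 27405 · 1/32 = 27405/32.
Numerically: E[X] ≈ 856.406.

E[X] = C(30,4)·2^(1−C(4,2)) = 27405/32 ≈ 856.406.


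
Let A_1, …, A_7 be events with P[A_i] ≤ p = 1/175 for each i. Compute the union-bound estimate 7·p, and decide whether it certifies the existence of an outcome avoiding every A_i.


Union bound: P[∪_{i=1}^{7} A_i] ≤ Σ_i P[A_i] ≤ 7·p = 7·(1/175) = 1/25.
Numerically: 1/25 ≈ 0.0400.
Is 1/25 < 1? YES.
Since P[∪ A_i] ≤ 1/25 < 1, the complement has P[∩ A_i^c] ≥ 1 − 1/25 = 24/25 > 0, so some outcome avoids every A_i.

7·p = 1/25 ≈ 0.0400; existence CERTIFIED by the union bound.


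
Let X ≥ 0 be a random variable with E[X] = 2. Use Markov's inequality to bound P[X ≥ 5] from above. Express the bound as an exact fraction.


μ = E[X] = 2, a = 5.
Markov: P[X ≥ 5] ≤ μ/a = (2)/5 = 2/5.
Numerically: ≈ 0.40000.
(Since a = 5 > μ = 2.00000, the bound 2/5 is < 1 and informative.)

P[X ≥ 5] ≤ 2/5 ≈ 0.40000.


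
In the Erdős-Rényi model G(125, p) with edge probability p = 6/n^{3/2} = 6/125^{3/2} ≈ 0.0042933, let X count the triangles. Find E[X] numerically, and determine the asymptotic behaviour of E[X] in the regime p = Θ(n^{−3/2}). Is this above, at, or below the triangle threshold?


Number of potential triangles: C(125, 3) = 317750.
Each occurs with probability p³ ≈ (0.0042933)³ ≈ 7.9133194e-08.
By linearity: E[X] = C(125, 3)·p³ ≈ 317750 · 7.9133194e-08 ≈ 0.02514.
Since α = 3/2 > 1, p = c/n^{3/2} = o(1/n) is below the triangle threshold p ~ 1/n. Asymptotically E[X] ~ (c³/6)·n^{3(1−α)} = (6³/6)·n^{-1.5} → 0, so by Markov's inequality G has no triangles w.h.p.

E[X] ≈ 0.02514; in regime p = Θ(1/n^{3/2}) E[X] tends to 0 (below the triangle threshold p ~ 1/n).


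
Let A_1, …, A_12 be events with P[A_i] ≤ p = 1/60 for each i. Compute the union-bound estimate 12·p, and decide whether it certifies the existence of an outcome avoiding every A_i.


Union bound: P[∪_{i=1}^{12} A_i] ≤ Σ_i P[A_i] ≤ 12·p = 12·(1/60) = 1/5.
Numerically: 1/5 ≈ 0.200.
Is 1/5 < 1? YES.
Since P[∪ A_i] ≤ 1/5 < 1, the complement has P[∩ A_i^c] ≥ 1 − 1/5 = 4/5 > 0, so some outcome avoids every A_i.

12·p = 1/5 ≈ 0.200; existence CERTIFIED by the union bound.


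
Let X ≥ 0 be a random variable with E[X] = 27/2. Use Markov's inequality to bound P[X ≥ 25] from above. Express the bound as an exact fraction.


μ = E[X] = 27/2, a = 25.
Markov: P[X ≥ 25] ≤ μ/a = (27/2)/25 = 27/50.
Numerically: ≈ 0.540.
(Since a = 25 > μ = 13.500, the bound 27/50 is < 1 and informative.)

P[X ≥ 25] ≤ 27/50 ≈ 0.540.


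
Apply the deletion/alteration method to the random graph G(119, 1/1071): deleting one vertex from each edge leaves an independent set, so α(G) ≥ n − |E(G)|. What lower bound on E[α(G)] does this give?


E[|E(G)|] = C(119, 2)·p = 7021 · (1/1071) = 59/9.
E[α(G)] ≥ n − E[|E(G)|] = 119 − 59/9 = 1012/9.
Numerically: ≈ 112.444.
(This is only a lower bound; the true E[α(G)] may be larger.)

E[α(G)] ≥ 1012/9 ≈ 112.444.


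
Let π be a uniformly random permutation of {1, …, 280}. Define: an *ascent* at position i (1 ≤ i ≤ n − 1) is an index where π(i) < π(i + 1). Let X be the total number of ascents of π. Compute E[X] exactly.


Write X = Σ X_I over i = 1, …, 279, with X_I the indicator of one ascent.
There are 279 indicators.
For each fixed i, the pair (π(i), π(i+1)) is a uniformly random ordered pair of distinct values from {1, …, 280}; by symmetry P[π(i) < π(i+1)] = 1/2.
By linearity: E[X] = 279 · (1/2) = (280 − 1) · (1/2) = 279/2 ≈ 139.500000.

E[X] = 279/2 = 139.500000.


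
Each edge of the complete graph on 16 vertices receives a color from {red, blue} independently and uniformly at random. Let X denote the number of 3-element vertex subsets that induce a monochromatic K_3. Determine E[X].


Let X = Σ_S X_S over the C(16, 3) = 560 subsets S of size 3, where X_S = 1 if the K_3 on S is monochromatic.
For a fixed S, the K_3 on S has C(3, 2) = 3 edges. P[all 3 edges red] = (1/2)^3, and likewise for blue, so P[monochromatic] = 2·(1/2)^3 = 2^{1 − 3} = 1/4.
By linearity: E[X] = C(16, 3) · 2^{1 − 3} = 560 · 1/4 = 140.
Numerically: E[X] ≈ 140.00000.

E[X] = C(16,3)·2^(1−C(3,2)) = 140 ≈ 140.00000.


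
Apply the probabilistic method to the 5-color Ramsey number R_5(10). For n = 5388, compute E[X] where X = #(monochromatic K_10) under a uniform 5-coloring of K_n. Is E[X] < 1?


E[X] = C(5388, 10) · 5^{1 − 45} = 5634865093375880654852250419586 · 5^{−44} = 5634865093375880654852250419586/5684341886080801486968994140625.
As a reduced fraction: E[X] = 5634865093375880654852250419586/5684341886080801486968994140625 ≈ 0.99130.
Is E[X] < 1? YES.
Since E[X] < 1, there exists a 5-coloring of K_{5388} with no monochromatic K_10; hence R_5(10) > 5388.

E[X] = 5634865093375880654852250419586/5684341886080801486968994140625 ≈ 0.99130; E[X] < 1, so R_5(10) > 5388.


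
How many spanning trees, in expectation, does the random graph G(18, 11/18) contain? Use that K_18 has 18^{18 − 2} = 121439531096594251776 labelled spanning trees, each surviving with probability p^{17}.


K_18 has 18^{18 − 2} = 121439531096594251776 labelled spanning trees.
For each such spanning tree H, let X_H = 1 if all 17 edges of H are present in G. Then P[X_H = 1] = p^{17} = (11/18)^{17} = 505447028499293771/2185911559738696531968.
By linearity of expectation: E[X] = Σ_H E[X_H] = 121439531096594251776 · p^{17} = 121439531096594251776 · 505447028499293771/2185911559738696531968 = 505447028499293771/18.
Numerically: E[X] ≈ 2.808e+16.

E[X] = 121439531096594251776 · (11/18)^{17} = 505447028499293771/18 ≈ 2.808e+16.


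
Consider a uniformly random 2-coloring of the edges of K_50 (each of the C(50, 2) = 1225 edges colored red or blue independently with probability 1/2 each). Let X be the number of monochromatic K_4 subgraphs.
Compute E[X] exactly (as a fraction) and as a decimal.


Let X = Σ_S X_S over the C(50, 4) = 230300 subsets S of size 4, where X_S = 1 if the K_4 on S is monochromatic.
For a fixed S, the K_4 on S has C(4, 2) = 6 edges. P[all 6 edges red] = (1/2)^6, and likewise for blue, so P[monochromatic] = 2·(1/2)^6 = 2^{1 − 6} = 1/32.
Summing: E[X] = C(50, 4) · 2^{1 − 6} = 230300 · 1/32 = 57575/8.
Numerically: E[X] ≈ 7196.8750.

E[X] = C(50,4)·2^(1−C(4,2)) = 57575/8 ≈ 7196.8750.


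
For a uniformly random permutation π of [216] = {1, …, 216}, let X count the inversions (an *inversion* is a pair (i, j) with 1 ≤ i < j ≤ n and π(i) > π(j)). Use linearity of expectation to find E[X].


Write X = Σ X_I over the C(216, 2) = 23220 pairs i < j, with X_I the indicator of one inversion.
There are 23220 indicators.
For each fixed pair i < j, the values π(i) and π(j) are two distinct elements of {1, …, 216} in uniformly random order; by symmetry P[π(i) > π(j)] = 1/2.
By linearity: E[X] = 23220 · (1/2) = C(216, 2) · (1/2) = 23220/2 = 11610 ≈ 11610.00000.

E[X] = 11610 = 11610.00000.


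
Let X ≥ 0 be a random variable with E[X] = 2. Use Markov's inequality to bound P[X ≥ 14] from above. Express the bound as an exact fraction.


μ = E[X] = 2, a = 14.
Markov: P[X ≥ 14] ≤ μ/a = (2)/14 = 1/7.
Numerically: ≈ 0.143.
(Since a = 14 > μ = 2.000, the bound 1/7 is < 1 and informative.)

P[X ≥ 14] ≤ 1/7 ≈ 0.143.


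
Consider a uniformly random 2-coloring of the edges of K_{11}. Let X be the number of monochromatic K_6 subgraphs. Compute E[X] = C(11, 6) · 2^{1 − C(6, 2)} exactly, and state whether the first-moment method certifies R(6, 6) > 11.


E[X] = C(11, 6) · 2^{1 − 15} = 462 · 2^{−14} = 462/16384.
As a reduced fraction: E[X] = 231/8192 ≈ 0.02820.
Is E[X] < 1? YES.
Since E[X] < 1, there exists a 2-coloring of K_{11} with no monochromatic K_6; hence R(6, 6) > 11.

E[X] = 231/8192 ≈ 0.02820; E[X] < 1, so R(6, 6) > 11.


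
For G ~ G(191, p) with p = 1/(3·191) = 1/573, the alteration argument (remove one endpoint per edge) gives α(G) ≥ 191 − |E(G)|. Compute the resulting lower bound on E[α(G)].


E[|E(G)|] = C(191, 2)·p = 18145 · (1/573) = 95/3.
E[α(G)] ≥ n − E[|E(G)|] = 191 − 95/3 = 478/3.
Numerically: ≈ 159.333.
(This is only a lower bound; the true E[α(G)] may be larger.)

E[α(G)] ≥ 478/3 ≈ 159.333.


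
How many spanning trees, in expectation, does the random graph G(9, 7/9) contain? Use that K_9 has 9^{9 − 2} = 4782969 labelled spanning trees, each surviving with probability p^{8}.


K_9 has 9^{9 − 2} = 4782969 labelled spanning trees.
For each such spanning tree H, let X_H = 1 if all 8 edges of H are present in G. Then P[X_H = 1] = p^{8} = (7/9)^{8} = 5764801/43046721.
By linearity of expectation: E[X] = Σ_H E[X_H] = 4782969 · p^{8} = 4782969 · 5764801/43046721 = 5764801/9.
Numerically: E[X] ≈ 6.405e+05.

E[X] = 4782969 · (7/9)^{8} = 5764801/9 ≈ 6.405e+05.


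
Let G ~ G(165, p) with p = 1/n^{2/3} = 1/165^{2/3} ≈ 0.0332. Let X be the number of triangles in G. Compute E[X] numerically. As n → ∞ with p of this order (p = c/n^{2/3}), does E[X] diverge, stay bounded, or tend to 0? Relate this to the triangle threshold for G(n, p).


Number of potential triangles: C(165, 3) = 735130.
Each occurs with probability p³ ≈ (0.0332)³ ≈ 3.67309e-05.
By linearity: E[X] = C(165, 3)·p³ ≈ 735130 · 3.67309e-05 ≈ 27.002.
Since α = 2/3 < 1, p = c/n^{2/3} ≫ 1/n is above the triangle threshold p ~ 1/n. Asymptotically E[X] ~ (c³/6)·n^{3(1−α)} = (1³/6)·n^{1} → ∞; triangles are abundant w.h.p.

E[X] ≈ 27.002; in regime p = Θ(1/n^{2/3}) E[X] diverges (above the triangle threshold p ~ 1/n).


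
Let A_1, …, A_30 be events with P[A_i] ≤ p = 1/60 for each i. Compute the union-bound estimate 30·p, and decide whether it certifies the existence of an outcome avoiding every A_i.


Union bound: P[∪_{i=1}^{30} A_i] ≤ Σ_i P[A_i] ≤ 30·p = 30·(1/60) = 1/2.
Numerically: 1/2 ≈ 0.5000.
Is 1/2 < 1? YES.
Since P[∪ A_i] ≤ 1/2 < 1, the complement has P[∩ A_i^c] ≥ 1 − 1/2 = 1/2 > 0, so some outcome avoids every A_i.

30·p = 1/2 ≈ 0.5000; existence CERTIFIED by the union bound.


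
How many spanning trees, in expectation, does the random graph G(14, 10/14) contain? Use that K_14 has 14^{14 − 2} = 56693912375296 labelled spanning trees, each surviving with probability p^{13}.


K_14 has 14^{14 − 2} = 56693912375296 labelled spanning trees.
For each such spanning tree H, let X_H = 1 if all 13 edges of H are present in G. Then P[X_H = 1] = p^{13} = (5/7)^{13} = 1220703125/96889010407.
By linearity: E[X] = Σ_H E[X_H] = 56693912375296 · p^{13} = 56693912375296 · 1220703125/96889010407 = 5000000000000/7.
Numerically: E[X] ≈ 7.14e+11.

E[X] = 56693912375296 · (5/7)^{13} = 5000000000000/7 ≈ 7.14e+11.


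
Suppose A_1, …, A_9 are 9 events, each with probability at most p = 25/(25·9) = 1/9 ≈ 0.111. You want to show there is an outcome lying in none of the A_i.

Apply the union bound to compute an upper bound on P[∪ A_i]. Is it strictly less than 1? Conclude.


Union bound: P[∪_{i=1}^{9} A_i] ≤ Σ_i P[A_i] ≤ 9·p = 9·(1/9) = 1.
Numerically: 1 ≈ 1.000.
Is 1 < 1? NO.
Since the bound 1 is ≥ 1, the union bound is uninformative here; it does NOT by itself certify existence.

9·p = 1 ≈ 1.000; existence NOT certified by the union bound.


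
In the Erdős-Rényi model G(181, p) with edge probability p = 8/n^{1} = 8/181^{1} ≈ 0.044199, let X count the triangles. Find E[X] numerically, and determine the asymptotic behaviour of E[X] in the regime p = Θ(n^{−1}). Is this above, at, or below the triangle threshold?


Number of potential triangles: C(181, 3) = 971970.
Each occurs with probability p³ ≈ (0.044199)³ ≈ 8.6344412e-05.
By linearity: E[X] = C(181, 3)·p³ ≈ 971970 · 8.6344412e-05 ≈ 83.92418.
Here α = 1, so p = 8/n is exactly at the triangle threshold p ~ 1/n. Asymptotically E[X] → c³/6 = 8³/6 = 256/3 ≈ 85.33333, a bounded constant. In this regime the triangle count is asymptotically Poisson(c³/6).

E[X] ≈ 83.92418; in regime p = Θ(1/n^{1}) E[X] stays bounded (at the triangle threshold p ~ 1/n).


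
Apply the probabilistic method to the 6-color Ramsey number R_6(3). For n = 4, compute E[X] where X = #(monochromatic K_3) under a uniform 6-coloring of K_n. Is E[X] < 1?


E[X] = C(4, 3) · 6^{1 − 3} = 4 · 6^{−2} = 4/36.
As a reduced fraction: E[X] = 1/9 ≈ 0.111111.
Is E[X] < 1? YES.
Since E[X] < 1, there exists a 6-coloring of K_{4} with no monochromatic K_3; hence R_6(3) > 4.

E[X] = 1/9 ≈ 0.111111; E[X] < 1, so R_6(3) > 4.


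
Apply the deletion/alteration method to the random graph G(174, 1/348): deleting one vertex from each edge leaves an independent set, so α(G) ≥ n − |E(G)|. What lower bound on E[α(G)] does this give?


E[|E(G)|] = C(174, 2)·p = 15051 · (1/348) = 173/4.
E[α(G)] ≥ n − E[|E(G)|] = 174 − 173/4 = 523/4.
Numerically: ≈ 130.750.
(This is only a lower bound; the true E[α(G)] may be larger.)

E[α(G)] ≥ 523/4 ≈ 130.750.


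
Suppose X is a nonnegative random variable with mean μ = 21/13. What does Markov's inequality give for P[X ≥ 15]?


μ = E[X] = 21/13, a = 15.
Markov: P[X ≥ 15] ≤ μ/a = (21/13)/15 = 7/65.
Numerically: ≈ 0.10769.
(Since a = 15 > μ = 1.61538, the bound 7/65 is < 1 and informative.)

P[X ≥ 15] ≤ 7/65 ≈ 0.10769.


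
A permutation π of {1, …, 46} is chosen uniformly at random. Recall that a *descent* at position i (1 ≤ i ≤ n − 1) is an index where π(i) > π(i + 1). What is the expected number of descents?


Write X = Σ X_I over i = 1, …, 45, with X_I the indicator of one descent.
There are 45 indicators.
For each fixed i, the pair (π(i), π(i+1)) is a uniformly random ordered pair of distinct values from {1, …, 46}; by symmetry P[π(i) > π(i+1)] = 1/2.
By linearity: E[X] = 45 · (1/2) = (46 − 1) · (1/2) = 45/2 ≈ 22.500000.

E[X] = 45/2 = 22.500000.


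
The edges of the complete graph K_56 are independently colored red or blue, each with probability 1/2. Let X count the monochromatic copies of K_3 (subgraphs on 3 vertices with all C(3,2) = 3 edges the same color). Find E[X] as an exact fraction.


Let X = Σ_S X_S over the C(56, 3) = 27720 subsets S of size 3, where X_S = 1 if the K_3 on S is monochromatic.
For a fixed S, the K_3 on S has C(3, 2) = 3 edges. P[all 3 edges red] = (1/2)^3, and likewise for blue, so P[monochromatic] = 2·(1/2)^3 = 2^{1 − 3} = 1/4.
By linearity: E[X] = C(56, 3) · 2^{1 − 3} = 27720 · 1/4 = 6930.
Numerically: E[X] ≈ 6930.000.

E[X] = C(56,3)·2^(1−C(3,2)) = 6930 ≈ 6930.000.


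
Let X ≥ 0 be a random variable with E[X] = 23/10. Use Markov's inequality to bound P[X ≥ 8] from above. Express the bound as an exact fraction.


μ = E[X] = 23/10, a = 8.
Markov: P[X ≥ 8] ≤ μ/a = (23/10)/8 = 23/80.
Numerically: ≈ 0.287.
(Since a = 8 > μ = 2.300, the bound 23/80 is < 1 and informative.)

P[X ≥ 8] ≤ 23/80 ≈ 0.287.


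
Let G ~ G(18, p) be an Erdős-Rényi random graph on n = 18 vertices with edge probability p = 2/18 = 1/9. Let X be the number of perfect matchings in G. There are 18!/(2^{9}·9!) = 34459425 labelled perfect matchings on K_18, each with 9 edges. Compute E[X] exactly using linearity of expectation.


K_18 has 18!/(2^{9}·9!) = 34459425 labelled perfect matchings.
For each such perfect matching H, let X_H = 1 if all 9 edges of H are present in G. Then P[X_H = 1] = p^{9} = (1/9)^{9} = 1/387420489.
By linearity: E[X] = Σ_H E[X_H] = 34459425 · p^{9} = 34459425 · 1/387420489 = 425425/4782969.
Numerically: E[X] ≈ 0.0889458.

E[X] = 34459425 · (1/9)^{9} = 425425/4782969 ≈ 0.0889458.


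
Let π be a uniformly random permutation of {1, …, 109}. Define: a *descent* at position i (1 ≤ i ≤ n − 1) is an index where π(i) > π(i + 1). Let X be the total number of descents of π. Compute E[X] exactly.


Write X = Σ X_I over i = 1, …, 108, with X_I the indicator of one descent.
There are 108 indicators.
For each fixed i, the pair (π(i), π(i+1)) is a uniformly random ordered pair of distinct values from {1, …, 109}; by symmetry P[π(i) > π(i+1)] = 1/2.
By linearity: E[X] = 108 · (1/2) = (109 − 1) · (1/2) = 54 ≈ 54.000000.

E[X] = 54 = 54.000000.


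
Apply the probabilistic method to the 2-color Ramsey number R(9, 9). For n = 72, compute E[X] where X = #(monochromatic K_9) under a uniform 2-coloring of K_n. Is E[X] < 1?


E[X] = C(72, 9) · 2^{1 − 36} = 85113005120 · 2^{−35} = 85113005120/34359738368.
As a reduced fraction: E[X] = 1329890705/536870912 ≈ 2.4771.
Is E[X] < 1? NO.
Since E[X] ≥ 1, the first-moment bound is inconclusive at n = 72; it does NOT by itself certify R(9, 9) > 72.

E[X] = 1329890705/536870912 ≈ 2.4771; E[X] ≥ 1; first-moment method inconclusive here.


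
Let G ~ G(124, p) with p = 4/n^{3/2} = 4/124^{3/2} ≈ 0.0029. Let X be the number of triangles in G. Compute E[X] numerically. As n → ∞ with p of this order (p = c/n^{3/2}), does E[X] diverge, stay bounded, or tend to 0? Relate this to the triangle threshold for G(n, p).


Number of potential triangles: C(124, 3) = 310124.
Each occurs with probability p³ ≈ (0.0029)³ ≈ 2.43099e-08.
By linearity: E[X] = C(124, 3)·p³ ≈ 310124 · 2.43099e-08 ≈ 0.008.
Since α = 3/2 > 1, p = c/n^{3/2} = o(1/n) is below the triangle threshold p ~ 1/n. Asymptotically E[X] ~ (c³/6)·n^{3(1−α)} = (4³/6)·n^{-1.5} → 0, so by Markov's inequality G has no triangles w.h.p.

E[X] ≈ 0.008; in regime p = Θ(1/n^{3/2}) E[X] tends to 0 (below the triangle threshold p ~ 1/n).


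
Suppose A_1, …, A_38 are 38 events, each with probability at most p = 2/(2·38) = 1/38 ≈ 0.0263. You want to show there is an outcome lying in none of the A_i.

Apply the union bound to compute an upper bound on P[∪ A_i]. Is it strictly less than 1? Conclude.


Union bound: P[∪_{i=1}^{38} A_i] ≤ Σ_i P[A_i] ≤ 38·p = 38·(1/38) = 1.
Numerically: 1 ≈ 1.0000.
Is 1 < 1? NO.
Since the bound 1 is ≥ 1, the union bound is uninformative here; it does NOT by itself certify existence.

38·p = 1 ≈ 1.0000; existence NOT certified by the union bound.


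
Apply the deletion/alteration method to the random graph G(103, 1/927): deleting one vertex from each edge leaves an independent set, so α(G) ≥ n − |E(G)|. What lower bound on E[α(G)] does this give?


E[|E(G)|] = C(103, 2)·p = 5253 · (1/927) = 17/3.
E[α(G)] ≥ n − E[|E(G)|] = 103 − 17/3 = 292/3.
Numerically: ≈ 97.33333.
(This is only a lower bound; the true E[α(G)] may be larger.)

E[α(G)] ≥ 292/3 ≈ 97.33333.


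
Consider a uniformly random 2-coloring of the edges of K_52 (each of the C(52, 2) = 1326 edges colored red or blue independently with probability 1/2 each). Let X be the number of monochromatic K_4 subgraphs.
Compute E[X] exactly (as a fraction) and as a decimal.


Let X = Σ_S X_S over the C(52, 4) = 270725 subsets S of size 4, where X_S = 1 if the K_4 on S is monochromatic.
For a fixed S, the K_4 on S has C(4, 2) = 6 edges. P[all 6 edges red] = (1/2)^6, and likewise for blue, so P[monochromatic] = 2·(1/2)^6 = 2^{1 − 6} = 1/32.
By linearity of expectation: E[X] = C(52, 4) · 2^{1 − 6} = 270725 · 1/32 = 270725/32.
Numerically: E[X] ≈ 8460.156.

E[X] = C(52,4)·2^(1−C(4,2)) = 270725/32 ≈ 8460.156.


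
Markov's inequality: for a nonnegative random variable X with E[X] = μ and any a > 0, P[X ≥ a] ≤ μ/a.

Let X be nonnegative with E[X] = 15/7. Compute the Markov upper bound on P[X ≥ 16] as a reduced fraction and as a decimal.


μ = E[X] = 15/7, a = 16.
Markov: P[X ≥ 16] ≤ μ/a = (15/7)/16 = 15/112.
Numerically: ≈ 0.13393.
(Since a = 16 > μ = 2.14286, the bound 15/112 is < 1 and informative.)

P[X ≥ 16] ≤ 15/112 ≈ 0.13393.


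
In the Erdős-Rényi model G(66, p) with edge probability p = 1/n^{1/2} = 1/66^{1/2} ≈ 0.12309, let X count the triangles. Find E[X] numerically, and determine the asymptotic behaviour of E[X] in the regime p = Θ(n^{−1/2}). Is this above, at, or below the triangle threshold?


Number of potential triangles: C(66, 3) = 45760.
Each occurs with probability p³ ≈ (0.12309)³ ≈ 1.8650226e-03.
By linearity: E[X] = C(66, 3)·p³ ≈ 45760 · 1.8650226e-03 ≈ 85.34343.
Since α = 1/2 < 1, p = c/n^{1/2} ≫ 1/n is above the triangle threshold p ~ 1/n. Asymptotically E[X] ~ (c³/6)·n^{3(1−α)} = (1³/6)·n^{1.5} → ∞; triangles are abundant w.h.p.

E[X] ≈ 85.34343; in regime p = Θ(1/n^{1/2}) E[X] diverges (above the triangle threshold p ~ 1/n).


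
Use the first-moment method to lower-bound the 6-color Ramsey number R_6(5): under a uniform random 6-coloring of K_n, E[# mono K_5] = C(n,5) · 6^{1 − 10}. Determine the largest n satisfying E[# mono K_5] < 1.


We need C(n, 5) · 6^{1 − 10} < 1, i.e. C(n, 5) < 6^{10 − 1} = 10077696.
Check values of n near the boundary:
  n = 61: C(61, 5) = 5949147; 5949147 < 10077696? YES
  n = 62: C(62, 5) = 6471002; 6471002 < 10077696? YES
  n = 63: C(63, 5) = 7028847; 7028847 < 10077696? YES
  n = 64: C(64, 5) = 7624512; 7624512 < 10077696? YES
  n = 65: C(65, 5) = 8259888; 8259888 < 10077696? YES
  n = 66: C(66, 5) = 8936928; 8936928 < 10077696? YES
  n = 67: C(67, 5) = 9657648; 9657648 < 10077696? YES
  n = 68: C(68, 5) = 10424128; 10424128 < 10077696? NO
  n = 69: C(69, 5) = 11238513; 11238513 < 10077696? NO
  n = 70: C(70, 5) = 12103014; 12103014 < 10077696? NO
The largest n with C(n, 5) < 10077696 is n = 67 (where E[X] = 67067/69984 ≈ 0.958). Hence R_6(5) > 67, i.e. R_6(5) ≥ 68.

Largest n = 67; hence R_6(5) > 67.


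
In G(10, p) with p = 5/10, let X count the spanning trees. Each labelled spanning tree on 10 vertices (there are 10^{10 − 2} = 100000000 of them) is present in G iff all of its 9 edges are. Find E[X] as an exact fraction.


K_10 has 10^{10 − 2} = 100000000 labelled spanning trees.
For each such spanning tree H, let X_H = 1 if all 9 edges of H are present in G. Then P[X_H = 1] = p^{9} = (1/2)^{9} = 1/512.
By linearity: E[X] = Σ_H E[X_H] = 100000000 · p^{9} = 100000000 · 1/512 = 390625/2.
Numerically: E[X] ≈ 1.95e+05.

E[X] = 100000000 · (1/2)^{9} = 390625/2 ≈ 1.95e+05.


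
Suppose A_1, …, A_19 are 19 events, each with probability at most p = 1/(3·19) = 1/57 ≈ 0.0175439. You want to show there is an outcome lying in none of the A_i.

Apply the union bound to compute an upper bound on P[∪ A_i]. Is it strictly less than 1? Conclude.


Union bound: P[∪_{i=1}^{19} A_i] ≤ Σ_i P[A_i] ≤ 19·p = 19·(1/57) = 1/3.
Numerically: 1/3 ≈ 0.3333333.
Is 1/3 < 1? YES.
Since P[∪ A_i] ≤ 1/3 < 1, the complement has P[∩ A_i^c] ≥ 1 − 1/3 = 2/3 > 0, so some outcome avoids every A_i.

19·p = 1/3 ≈ 0.3333333; existence CERTIFIED by the union bound.


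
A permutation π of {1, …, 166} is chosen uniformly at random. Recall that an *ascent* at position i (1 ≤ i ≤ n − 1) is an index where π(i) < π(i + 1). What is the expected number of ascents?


Write X = Σ X_I over i = 1, …, 165, with X_I the indicator of one ascent.
There are 165 indicators.
For each fixed i, the pair (π(i), π(i+1)) is a uniformly random ordered pair of distinct values from {1, …, 166}; by symmetry P[π(i) < π(i+1)] = 1/2.
By linearity: E[X] = 165 · (1/2) = (166 − 1) · (1/2) = 165/2 ≈ 82.500.

E[X] = 165/2 = 82.500.


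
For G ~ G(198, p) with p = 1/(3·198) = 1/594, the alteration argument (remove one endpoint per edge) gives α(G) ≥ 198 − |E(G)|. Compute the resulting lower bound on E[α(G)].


E[|E(G)|] = C(198, 2)·p = 19503 · (1/594) = 197/6.
E[α(G)] ≥ n − E[|E(G)|] = 198 − 197/6 = 991/6.
Numerically: ≈ 165.166667.
(This is only a lower bound; the true E[α(G)] may be larger.)

E[α(G)] ≥ 991/6 ≈ 165.166667.


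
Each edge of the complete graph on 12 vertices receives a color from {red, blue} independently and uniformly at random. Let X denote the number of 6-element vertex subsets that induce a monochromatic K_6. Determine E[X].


Let X = Σ_S X_S over the C(12, 6) = 924 subsets S of size 6, where X_S = 1 if the K_6 on S is monochromatic.
For a fixed S, the K_6 on S has C(6, 2) = 15 edges. P[all 15 edges red] = (1/2)^15, and likewise for blue, so P[monochromatic] = 2·(1/2)^15 = 2^{1 − 15} = 1/16384.
Summing: E[X] = C(12, 6) · 2^{1 − 15} = 924 · 1/16384 = 231/4096.
Numerically: E[X] ≈ 0.056396.

E[X] = C(12,6)·2^(1−C(6,2)) = 231/4096 ≈ 0.056396.


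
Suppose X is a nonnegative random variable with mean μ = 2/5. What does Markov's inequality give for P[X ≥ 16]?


μ = E[X] = 2/5, a = 16.
Markov: P[X ≥ 16] ≤ μ/a = (2/5)/16 = 1/40.
Numerically: ≈ 0.0250.
(Since a = 16 > μ = 0.4000, the bound 1/40 is < 1 and informative.)

P[X ≥ 16] ≤ 1/40 ≈ 0.0250.


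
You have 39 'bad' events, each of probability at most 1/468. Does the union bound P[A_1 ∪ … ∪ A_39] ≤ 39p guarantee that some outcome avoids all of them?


Union bound: P[∪_{i=1}^{39} A_i] ≤ Σ_i P[A_i] ≤ 39·p = 39·(1/468) = 1/12.
Numerically: 1/12 ≈ 0.083333.
Is 1/12 < 1? YES.
Since P[∪ A_i] ≤ 1/12 < 1, the complement has P[∩ A_i^c] ≥ 1 − 1/12 = 11/12 > 0, so some outcome avoids every A_i.

39·p = 1/12 ≈ 0.083333; existence CERTIFIED by the union bound.
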